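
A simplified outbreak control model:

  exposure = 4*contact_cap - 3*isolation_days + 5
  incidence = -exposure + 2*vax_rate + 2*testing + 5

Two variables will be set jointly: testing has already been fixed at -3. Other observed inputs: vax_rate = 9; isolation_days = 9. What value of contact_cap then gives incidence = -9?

With testing held at -3:
Substituting into the exposure equation gives exposure = 4*contact_cap - 22.
This gives incidence = -4*contact_cap + 39.
Solve -4*contact_cap + 39 = -9: contact_cap = (-9 - 39) / -4 = 12.

contact_cap = 12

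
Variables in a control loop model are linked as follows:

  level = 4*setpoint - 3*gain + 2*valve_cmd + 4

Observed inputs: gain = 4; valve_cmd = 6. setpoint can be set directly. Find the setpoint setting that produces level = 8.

setpoint = 1

Substituting into the level equation gives level = 4*setpoint + 4.
Solve 4*setpoint + 4 = 8: setpoint = (8 - 4) / 4 = 1.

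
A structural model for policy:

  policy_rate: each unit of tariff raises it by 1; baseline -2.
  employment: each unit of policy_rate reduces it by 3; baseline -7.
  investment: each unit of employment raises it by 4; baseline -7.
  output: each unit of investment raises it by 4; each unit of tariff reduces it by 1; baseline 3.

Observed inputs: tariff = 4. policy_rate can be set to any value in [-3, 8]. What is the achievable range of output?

-525 to 3

Intervening on policy_rate fixes its value directly, overriding its dependence on tariff.
Substituting into the investment equation gives investment = -12*policy_rate - 35.
Substituting into the output equation gives output = -48*policy_rate - 141.
Linear in policy_rate, so extremes are at the endpoints: policy_rate = -3 gives output = 3; policy_rate = 8 gives output = -525.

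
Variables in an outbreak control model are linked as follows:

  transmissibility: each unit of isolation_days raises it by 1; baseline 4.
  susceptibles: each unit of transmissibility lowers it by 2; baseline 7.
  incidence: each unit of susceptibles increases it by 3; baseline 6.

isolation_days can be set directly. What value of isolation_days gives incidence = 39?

Substituting into the susceptibles equation gives susceptibles = -2*isolation_days - 1.
So incidence = -6*isolation_days + 3.
Solve -6*isolation_days + 3 = 39: isolation_days = (39 - 3) / -6 = -6.

isolation_days = -6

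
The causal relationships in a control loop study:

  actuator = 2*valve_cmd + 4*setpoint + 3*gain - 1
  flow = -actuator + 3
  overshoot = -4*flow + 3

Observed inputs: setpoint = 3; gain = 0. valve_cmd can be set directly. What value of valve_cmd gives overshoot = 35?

Substituting into the actuator equation gives actuator = 2*valve_cmd + 11.
Substituting into the flow equation gives flow = -2*valve_cmd - 8.
So overshoot = 8*valve_cmd + 35.
Solve 8*valve_cmd + 35 = 35: valve_cmd = (35 - 35) / 8 = 0.

valve_cmd = 0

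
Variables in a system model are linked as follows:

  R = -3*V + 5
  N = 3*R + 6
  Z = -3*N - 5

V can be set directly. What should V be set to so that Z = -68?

V = 0

Substituting into the N equation gives N = -9*V + 21.
Substituting into the Z equation gives Z = 27*V - 68.
Solve 27*V - 68 = -68: V = (-68 + 68) / 27 = 0.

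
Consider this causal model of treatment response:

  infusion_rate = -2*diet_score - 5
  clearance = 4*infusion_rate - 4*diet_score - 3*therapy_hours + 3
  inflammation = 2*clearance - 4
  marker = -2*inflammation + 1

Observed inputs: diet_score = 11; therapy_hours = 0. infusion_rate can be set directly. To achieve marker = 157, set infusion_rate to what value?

Intervening on infusion_rate fixes its value directly, overriding its dependence on diet_score.
Substituting into the clearance equation gives clearance = 4*infusion_rate - 41.
So inflammation = 8*infusion_rate - 86.
This gives marker = -16*infusion_rate + 173.
Solve -16*infusion_rate + 173 = 157: infusion_rate = (157 - 173) / -16 = 1.

infusion_rate = 1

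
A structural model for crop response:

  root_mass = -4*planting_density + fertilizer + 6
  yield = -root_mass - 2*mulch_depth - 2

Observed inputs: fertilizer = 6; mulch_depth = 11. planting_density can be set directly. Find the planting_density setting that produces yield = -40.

planting_density = -1

Substituting into the root_mass equation gives root_mass = -4*planting_density + 12.
This gives yield = 4*planting_density - 36.
Solve 4*planting_density - 36 = -40: planting_density = (-40 + 36) / 4 = -1.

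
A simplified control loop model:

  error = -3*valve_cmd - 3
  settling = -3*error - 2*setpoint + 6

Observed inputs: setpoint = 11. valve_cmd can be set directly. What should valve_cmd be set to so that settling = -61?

Substituting into the settling equation gives settling = 9*valve_cmd - 7.
Solve 9*valve_cmd - 7 = -61: valve_cmd = (-61 + 7) / 9 = -6.

valve_cmd = -6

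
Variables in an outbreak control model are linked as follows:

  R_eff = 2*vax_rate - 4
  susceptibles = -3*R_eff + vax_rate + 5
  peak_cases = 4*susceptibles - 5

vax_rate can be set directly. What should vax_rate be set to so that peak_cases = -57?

vax_rate = 6

Substituting into the susceptibles equation gives susceptibles = -5*vax_rate + 17.
Substituting into the peak_cases equation gives peak_cases = -20*vax_rate + 63.
Solve -20*vax_rate + 63 = -57: vax_rate = (-57 - 63) / -20 = 6.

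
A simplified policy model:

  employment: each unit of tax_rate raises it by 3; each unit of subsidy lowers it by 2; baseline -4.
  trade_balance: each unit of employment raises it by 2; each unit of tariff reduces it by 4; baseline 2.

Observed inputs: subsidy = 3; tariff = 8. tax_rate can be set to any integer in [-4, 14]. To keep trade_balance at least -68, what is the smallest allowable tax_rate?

tax_rate = -3

Substituting into the employment equation gives employment = 3*tax_rate - 10.
So trade_balance = 6*tax_rate - 50.
Require 6*tax_rate - 50 ≥ -68, so tax_rate ≥ -3.
The smallest integer in [-4, 14] satisfying this is -3.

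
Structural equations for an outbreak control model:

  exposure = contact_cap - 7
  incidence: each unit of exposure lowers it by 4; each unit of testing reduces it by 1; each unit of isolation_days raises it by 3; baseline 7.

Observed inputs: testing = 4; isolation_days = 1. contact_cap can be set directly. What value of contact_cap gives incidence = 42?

Substituting into the incidence equation gives incidence = -4*contact_cap + 34.
Solve -4*contact_cap + 34 = 42: contact_cap = (42 - 34) / -4 = -2.

contact_cap = -2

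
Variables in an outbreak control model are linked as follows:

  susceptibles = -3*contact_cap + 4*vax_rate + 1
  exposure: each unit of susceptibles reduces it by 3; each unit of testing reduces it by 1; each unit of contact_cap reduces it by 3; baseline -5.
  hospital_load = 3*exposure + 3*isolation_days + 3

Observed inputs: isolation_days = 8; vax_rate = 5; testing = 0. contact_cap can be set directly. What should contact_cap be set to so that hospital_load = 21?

Substituting into the susceptibles equation gives susceptibles = -3*contact_cap + 21.
Substituting into the exposure equation gives exposure = 6*contact_cap - 68.
This gives hospital_load = 18*contact_cap - 177.
Solve 18*contact_cap - 177 = 21: contact_cap = (21 + 177) / 18 = 11.

contact_cap = 11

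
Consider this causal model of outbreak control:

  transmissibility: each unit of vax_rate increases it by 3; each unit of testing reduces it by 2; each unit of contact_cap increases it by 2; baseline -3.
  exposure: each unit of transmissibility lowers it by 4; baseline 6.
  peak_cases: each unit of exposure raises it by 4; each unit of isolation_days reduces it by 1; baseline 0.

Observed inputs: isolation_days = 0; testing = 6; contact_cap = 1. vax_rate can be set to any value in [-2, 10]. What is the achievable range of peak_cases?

Substituting into the transmissibility equation gives transmissibility = 3*vax_rate - 13.
exposure becomes -12*vax_rate + 58.
Substituting into the peak_cases equation gives peak_cases = -48*vax_rate + 232.
Linear in vax_rate, so extremes are at the endpoints: vax_rate = -2 gives peak_cases = 328; vax_rate = 10 gives peak_cases = -248.

-248 to 328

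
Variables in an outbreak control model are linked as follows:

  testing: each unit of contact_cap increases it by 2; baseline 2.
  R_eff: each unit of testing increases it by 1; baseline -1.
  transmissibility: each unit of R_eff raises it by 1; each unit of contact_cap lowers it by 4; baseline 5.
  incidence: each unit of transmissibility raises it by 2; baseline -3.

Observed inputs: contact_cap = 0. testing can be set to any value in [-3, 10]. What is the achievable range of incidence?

Intervening on testing fixes its value directly, overriding its dependence on contact_cap.
Substituting into the transmissibility equation gives transmissibility = testing + 4.
Substituting into the incidence equation gives incidence = 2*testing + 5.
Linear in testing, so extremes are at the endpoints: testing = -3 gives incidence = -1; testing = 10 gives incidence = 25.

-1 to 25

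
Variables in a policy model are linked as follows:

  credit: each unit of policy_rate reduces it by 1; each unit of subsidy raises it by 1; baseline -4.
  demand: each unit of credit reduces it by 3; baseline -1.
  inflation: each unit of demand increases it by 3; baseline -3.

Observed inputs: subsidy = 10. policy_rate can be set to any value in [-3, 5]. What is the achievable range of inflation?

Substituting into the credit equation gives credit = -policy_rate + 6.
Substituting into the demand equation gives demand = 3*policy_rate - 19.
So inflation = 9*policy_rate - 60.
Linear in policy_rate, so extremes are at the endpoints: policy_rate = -3 gives inflation = -87; policy_rate = 5 gives inflation = -15.

-87 to -15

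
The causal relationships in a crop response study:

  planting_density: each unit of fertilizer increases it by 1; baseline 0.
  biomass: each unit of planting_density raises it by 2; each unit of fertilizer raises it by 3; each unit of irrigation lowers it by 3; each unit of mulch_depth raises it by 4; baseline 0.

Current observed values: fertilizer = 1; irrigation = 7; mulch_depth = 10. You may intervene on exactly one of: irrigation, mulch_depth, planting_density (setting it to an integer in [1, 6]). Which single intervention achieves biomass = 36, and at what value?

Intervening on irrigation: with other inputs at their observed values, biomass = -3*irrigation + 45. Solving for 36 gives irrigation = 3, within [1, 6].
Intervening on mulch_depth: biomass = 4*mulch_depth - 16. Reaching 36 requires mulch_depth = 13, outside [1, 6].
Intervening on planting_density: biomass = 2*planting_density + 22. Reaching 36 requires planting_density = 7, outside [1, 6].

set irrigation = 3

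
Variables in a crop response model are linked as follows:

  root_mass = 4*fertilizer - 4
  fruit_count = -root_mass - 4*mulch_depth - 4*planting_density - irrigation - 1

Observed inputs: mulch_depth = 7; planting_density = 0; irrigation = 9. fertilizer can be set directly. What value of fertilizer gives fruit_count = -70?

Substituting into the fruit_count equation gives fruit_count = -4*fertilizer - 34.
Solve -4*fertilizer - 34 = -70: fertilizer = (-70 + 34) / -4 = 9.

fertilizer = 9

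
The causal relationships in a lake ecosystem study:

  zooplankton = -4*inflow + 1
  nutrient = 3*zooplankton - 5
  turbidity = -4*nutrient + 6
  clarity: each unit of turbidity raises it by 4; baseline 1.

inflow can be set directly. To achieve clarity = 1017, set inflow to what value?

Substituting into the nutrient equation gives nutrient = -12*inflow - 2.
Substituting into the turbidity equation gives turbidity = 48*inflow + 14.
Substituting into the clarity equation gives clarity = 192*inflow + 57.
Solve 192*inflow + 57 = 1017: inflow = (1017 - 57) / 192 = 5.

inflow = 5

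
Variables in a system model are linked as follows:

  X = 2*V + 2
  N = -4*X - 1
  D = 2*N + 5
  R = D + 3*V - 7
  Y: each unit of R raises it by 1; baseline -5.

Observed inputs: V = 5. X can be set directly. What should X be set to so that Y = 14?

Intervening on X fixes its value directly, overriding its dependence on V.
Substituting into the D equation gives D = -8*X + 3.
Substituting into the R equation gives R = -8*X + 11.
Y becomes -8*X + 6.
Solve -8*X + 6 = 14: X = (14 - 6) / -8 = -1.

X = -1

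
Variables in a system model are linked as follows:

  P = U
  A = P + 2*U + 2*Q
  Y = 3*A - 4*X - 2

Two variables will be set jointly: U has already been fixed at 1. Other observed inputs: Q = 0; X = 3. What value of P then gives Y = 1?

With U held at 1:
Intervening on P fixes its value directly, overriding its dependence on U.
Substituting into the A equation gives A = P + 2.
Substituting into the Y equation gives Y = 3*P - 8.
Solve 3*P - 8 = 1: P = (1 + 8) / 3 = 3.

P = 3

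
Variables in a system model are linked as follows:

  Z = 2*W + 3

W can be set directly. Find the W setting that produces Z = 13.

Solve 2*W + 3 = 13: W = (13 - 3) / 2 = 5.

W = 5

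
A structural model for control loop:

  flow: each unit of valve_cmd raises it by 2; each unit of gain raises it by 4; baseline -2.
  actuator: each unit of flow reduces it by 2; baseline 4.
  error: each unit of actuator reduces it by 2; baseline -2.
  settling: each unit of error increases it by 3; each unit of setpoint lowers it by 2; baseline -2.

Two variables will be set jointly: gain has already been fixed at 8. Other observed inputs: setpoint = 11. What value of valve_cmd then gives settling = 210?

With gain held at 8:
Substituting into the flow equation gives flow = 2*valve_cmd + 30.
This gives actuator = -4*valve_cmd - 56.
Substituting into the error equation gives error = 8*valve_cmd + 110.
This gives settling = 24*valve_cmd + 306.
Solve 24*valve_cmd + 306 = 210: valve_cmd = (210 - 306) / 24 = -4.

valve_cmd = -4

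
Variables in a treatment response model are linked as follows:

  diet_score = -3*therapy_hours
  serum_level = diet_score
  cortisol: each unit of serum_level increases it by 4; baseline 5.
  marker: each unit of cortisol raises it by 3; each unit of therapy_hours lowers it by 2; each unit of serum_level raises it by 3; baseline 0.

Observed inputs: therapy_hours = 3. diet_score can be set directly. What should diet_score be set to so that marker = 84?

Intervening on diet_score fixes its value directly, overriding its dependence on therapy_hours.
Substituting into the cortisol equation gives cortisol = 4*diet_score + 5.
This gives marker = 15*diet_score + 9.
Solve 15*diet_score + 9 = 84: diet_score = (84 - 9) / 15 = 5.

diet_score = 5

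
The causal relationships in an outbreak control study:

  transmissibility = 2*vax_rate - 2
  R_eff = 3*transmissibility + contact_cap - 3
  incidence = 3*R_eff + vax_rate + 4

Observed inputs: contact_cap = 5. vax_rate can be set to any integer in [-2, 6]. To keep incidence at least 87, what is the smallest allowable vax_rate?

Substituting into the R_eff equation gives R_eff = 6*vax_rate - 4.
Substituting into the incidence equation gives incidence = 19*vax_rate - 8.
Require 19*vax_rate - 8 ≥ 87, so vax_rate ≥ 5.
The smallest integer in [-2, 6] satisfying this is 5.

vax_rate = 5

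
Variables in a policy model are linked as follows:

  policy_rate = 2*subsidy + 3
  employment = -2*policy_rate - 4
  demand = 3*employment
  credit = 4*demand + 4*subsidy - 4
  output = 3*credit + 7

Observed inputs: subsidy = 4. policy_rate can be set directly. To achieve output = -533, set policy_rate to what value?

Intervening on policy_rate fixes its value directly, overriding its dependence on subsidy.
Substituting into the demand equation gives demand = -6*policy_rate - 12.
Substituting into the credit equation gives credit = -24*policy_rate - 36.
Substituting into the output equation gives output = -72*policy_rate - 101.
Solve -72*policy_rate - 101 = -533: policy_rate = (-533 + 101) / -72 = 6.

policy_rate = 6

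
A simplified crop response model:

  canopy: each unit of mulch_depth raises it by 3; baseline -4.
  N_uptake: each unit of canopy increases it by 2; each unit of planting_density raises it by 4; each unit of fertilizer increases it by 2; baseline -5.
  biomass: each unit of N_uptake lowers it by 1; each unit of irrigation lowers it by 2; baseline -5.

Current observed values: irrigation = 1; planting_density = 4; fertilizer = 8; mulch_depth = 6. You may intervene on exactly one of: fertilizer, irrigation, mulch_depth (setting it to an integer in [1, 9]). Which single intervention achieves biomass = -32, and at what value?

Intervening on fertilizer: biomass = -2*fertilizer - 46. Reaching -32 requires fertilizer = -7, outside [1, 9].
Intervening on irrigation: biomass = -2*irrigation - 60. Reaching -32 requires irrigation = -14, outside [1, 9].
Intervening on mulch_depth: with other inputs at their observed values, biomass = -6*mulch_depth - 26. Solving for -32 gives mulch_depth = 1, within [1, 9].

set mulch_depth = 1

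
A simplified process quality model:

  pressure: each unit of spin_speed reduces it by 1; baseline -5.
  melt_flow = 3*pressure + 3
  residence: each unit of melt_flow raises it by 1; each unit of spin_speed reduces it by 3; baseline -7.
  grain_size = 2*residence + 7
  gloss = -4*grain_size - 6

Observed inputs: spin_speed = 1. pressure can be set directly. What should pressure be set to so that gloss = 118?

Intervening on pressure fixes its value directly, overriding its dependence on spin_speed.
Substituting into the residence equation gives residence = 3*pressure - 7.
This gives grain_size = 6*pressure - 7.
So gloss = -24*pressure + 22.
Solve -24*pressure + 22 = 118: pressure = (118 - 22) / -24 = -4.

pressure = -4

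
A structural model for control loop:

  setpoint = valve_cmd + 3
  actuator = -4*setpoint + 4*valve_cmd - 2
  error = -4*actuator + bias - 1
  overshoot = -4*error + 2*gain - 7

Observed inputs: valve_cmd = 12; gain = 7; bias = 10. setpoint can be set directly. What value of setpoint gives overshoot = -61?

setpoint = 12

Intervening on setpoint fixes its value directly, overriding its dependence on valve_cmd.
Substituting into the actuator equation gives actuator = -4*setpoint + 46.
So error = 16*setpoint - 175.
Substituting into the overshoot equation gives overshoot = -64*setpoint + 707.
Solve -64*setpoint + 707 = -61: setpoint = (-61 - 707) / -64 = 12.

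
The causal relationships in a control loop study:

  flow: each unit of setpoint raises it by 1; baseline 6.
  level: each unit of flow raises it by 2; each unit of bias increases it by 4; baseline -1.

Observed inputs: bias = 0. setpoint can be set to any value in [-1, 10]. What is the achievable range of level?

9 to 31

Substituting into the level equation gives level = 2*setpoint + 11.
Linear in setpoint, so extremes are at the endpoints: setpoint = -1 gives level = 9; setpoint = 10 gives level = 31.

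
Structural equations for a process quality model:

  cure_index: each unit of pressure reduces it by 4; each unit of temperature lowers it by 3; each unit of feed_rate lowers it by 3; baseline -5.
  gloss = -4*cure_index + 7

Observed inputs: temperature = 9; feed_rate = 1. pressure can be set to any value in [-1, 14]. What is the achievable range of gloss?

131 to 371

Substituting into the cure_index equation gives cure_index = -4*pressure - 35.
So gloss = 16*pressure + 147.
Linear in pressure, so extremes are at the endpoints: pressure = -1 gives gloss = 131; pressure = 14 gives gloss = 371.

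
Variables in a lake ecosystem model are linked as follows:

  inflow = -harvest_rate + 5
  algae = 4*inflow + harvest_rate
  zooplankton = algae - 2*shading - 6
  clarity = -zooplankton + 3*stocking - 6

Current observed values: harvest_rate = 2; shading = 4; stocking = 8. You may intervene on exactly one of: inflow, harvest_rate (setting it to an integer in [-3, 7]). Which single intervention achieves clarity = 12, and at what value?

Intervening on inflow: clarity = -4*inflow + 30. Reaching 12 requires inflow = 9/2, not an integer.
Intervening on harvest_rate: with other inputs at their observed values, clarity = 3*harvest_rate + 12. Solving for 12 gives harvest_rate = 0, within [-3, 7].

set harvest_rate = 0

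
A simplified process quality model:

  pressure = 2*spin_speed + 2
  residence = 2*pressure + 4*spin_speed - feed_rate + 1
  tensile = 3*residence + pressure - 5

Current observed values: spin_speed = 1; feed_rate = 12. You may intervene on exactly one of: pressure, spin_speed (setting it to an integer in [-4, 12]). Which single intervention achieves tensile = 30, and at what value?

Intervening on pressure: with other inputs at their observed values, tensile = 7*pressure - 26. Solving for 30 gives pressure = 8, within [-4, 12].
Intervening on spin_speed: tensile = 26*spin_speed - 24. Reaching 30 requires spin_speed = 27/13, not an integer.

set pressure = 8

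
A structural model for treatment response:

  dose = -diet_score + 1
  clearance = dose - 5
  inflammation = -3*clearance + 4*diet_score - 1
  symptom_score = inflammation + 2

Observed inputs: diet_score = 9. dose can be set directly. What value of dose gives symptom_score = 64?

Intervening on dose fixes its value directly, overriding its dependence on diet_score.
Substituting into the inflammation equation gives inflammation = -3*dose + 50.
This gives symptom_score = -3*dose + 52.
Solve -3*dose + 52 = 64: dose = (64 - 52) / -3 = -4.

dose = -4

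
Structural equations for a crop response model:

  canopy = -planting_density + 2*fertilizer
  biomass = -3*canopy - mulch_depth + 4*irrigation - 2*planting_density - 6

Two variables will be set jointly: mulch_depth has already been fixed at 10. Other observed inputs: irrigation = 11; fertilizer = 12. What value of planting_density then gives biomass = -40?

With mulch_depth held at 10:
Substituting into the canopy equation gives canopy = -planting_density + 24.
Substituting into the biomass equation gives biomass = planting_density - 44.
Solve planting_density - 44 = -40: planting_density = (-40 + 44) / 1 = 4.

planting_density = 4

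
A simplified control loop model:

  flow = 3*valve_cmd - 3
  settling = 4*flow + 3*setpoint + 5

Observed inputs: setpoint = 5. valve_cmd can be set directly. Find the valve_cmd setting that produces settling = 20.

valve_cmd = 1

Substituting into the settling equation gives settling = 12*valve_cmd + 8.
Solve 12*valve_cmd + 8 = 20: valve_cmd = (20 - 8) / 12 = 1.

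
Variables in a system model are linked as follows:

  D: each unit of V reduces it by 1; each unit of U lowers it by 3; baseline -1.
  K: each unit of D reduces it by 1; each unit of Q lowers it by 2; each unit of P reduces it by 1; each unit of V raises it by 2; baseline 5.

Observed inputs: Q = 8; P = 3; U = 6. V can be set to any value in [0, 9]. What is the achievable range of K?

5 to 32

Substituting into the D equation gives D = -V - 19.
Substituting into the K equation gives K = 3*V + 5.
Linear in V, so extremes are at the endpoints: V = 0 gives K = 5; V = 9 gives K = 32.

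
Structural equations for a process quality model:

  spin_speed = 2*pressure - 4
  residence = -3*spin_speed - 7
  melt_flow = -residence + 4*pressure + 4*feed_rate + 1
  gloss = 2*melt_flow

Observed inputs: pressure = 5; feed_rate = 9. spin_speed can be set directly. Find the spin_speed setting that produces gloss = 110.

Intervening on spin_speed fixes its value directly, overriding its dependence on pressure.
Substituting into the melt_flow equation gives melt_flow = 3*spin_speed + 64.
Substituting into the gloss equation gives gloss = 6*spin_speed + 128.
Solve 6*spin_speed + 128 = 110: spin_speed = (110 - 128) / 6 = -3.

spin_speed = -3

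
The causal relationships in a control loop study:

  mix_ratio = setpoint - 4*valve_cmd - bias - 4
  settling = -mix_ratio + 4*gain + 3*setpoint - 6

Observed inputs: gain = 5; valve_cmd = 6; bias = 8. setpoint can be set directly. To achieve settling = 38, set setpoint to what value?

setpoint = -6

Substituting into the mix_ratio equation gives mix_ratio = setpoint - 36.
Substituting into the settling equation gives settling = 2*setpoint + 50.
Solve 2*setpoint + 50 = 38: setpoint = (38 - 50) / 2 = -6.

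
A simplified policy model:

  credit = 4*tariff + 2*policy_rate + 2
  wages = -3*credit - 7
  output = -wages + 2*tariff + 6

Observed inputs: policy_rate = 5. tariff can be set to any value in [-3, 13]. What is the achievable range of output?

Substituting into the credit equation gives credit = 4*tariff + 12.
This gives wages = -12*tariff - 43.
This gives output = 14*tariff + 49.
Linear in tariff, so extremes are at the endpoints: tariff = -3 gives output = 7; tariff = 13 gives output = 231.

7 to 231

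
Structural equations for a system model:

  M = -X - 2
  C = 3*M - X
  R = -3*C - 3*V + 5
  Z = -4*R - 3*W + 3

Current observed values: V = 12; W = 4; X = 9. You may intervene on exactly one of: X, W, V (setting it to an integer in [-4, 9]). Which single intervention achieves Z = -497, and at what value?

Intervening on X: Z = -48*X + 43. Reaching -497 requires X = 45/4, not an integer.
Intervening on W: Z = -3*W - 377. Reaching -497 requires W = 40, outside [-4, 9].
Intervening on V: with other inputs at their observed values, Z = 12*V - 533. Solving for -497 gives V = 3, within [-4, 9].

set V = 3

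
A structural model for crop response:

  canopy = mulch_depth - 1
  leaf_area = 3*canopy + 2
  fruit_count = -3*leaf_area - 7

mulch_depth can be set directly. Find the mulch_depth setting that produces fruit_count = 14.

mulch_depth = -2

Substituting into the leaf_area equation gives leaf_area = 3*mulch_depth - 1.
This gives fruit_count = -9*mulch_depth - 4.
Solve -9*mulch_depth - 4 = 14: mulch_depth = (14 + 4) / -9 = -2.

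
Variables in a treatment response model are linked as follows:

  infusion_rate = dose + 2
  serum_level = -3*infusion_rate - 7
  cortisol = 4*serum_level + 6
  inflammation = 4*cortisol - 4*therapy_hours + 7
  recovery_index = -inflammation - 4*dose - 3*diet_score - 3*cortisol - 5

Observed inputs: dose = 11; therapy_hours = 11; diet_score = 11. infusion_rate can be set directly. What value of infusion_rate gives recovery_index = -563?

Intervening on infusion_rate fixes its value directly, overriding its dependence on dose.
Substituting into the cortisol equation gives cortisol = -12*infusion_rate - 22.
This gives inflammation = -48*infusion_rate - 125.
So recovery_index = 84*infusion_rate + 109.
Solve 84*infusion_rate + 109 = -563: infusion_rate = (-563 - 109) / 84 = -8.

infusion_rate = -8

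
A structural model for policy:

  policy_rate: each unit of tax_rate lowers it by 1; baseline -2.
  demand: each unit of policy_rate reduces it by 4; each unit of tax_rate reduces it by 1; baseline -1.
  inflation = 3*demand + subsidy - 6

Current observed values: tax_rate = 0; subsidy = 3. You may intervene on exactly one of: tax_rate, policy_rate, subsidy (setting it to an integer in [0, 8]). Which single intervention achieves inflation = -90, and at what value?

set policy_rate = 7

Intervening on tax_rate: inflation = 9*tax_rate + 18. Reaching -90 requires tax_rate = -12, outside [0, 8].
Intervening on policy_rate: with other inputs at their observed values, inflation = -12*policy_rate - 6. Solving for -90 gives policy_rate = 7, within [0, 8].
Intervening on subsidy: inflation = subsidy + 15. Reaching -90 requires subsidy = -105, outside [0, 8].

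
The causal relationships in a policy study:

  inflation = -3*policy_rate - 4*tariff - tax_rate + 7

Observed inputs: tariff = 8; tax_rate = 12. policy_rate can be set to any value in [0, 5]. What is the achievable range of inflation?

-52 to -37

Substituting into the inflation equation gives inflation = -3*policy_rate - 37.
Linear in policy_rate, so extremes are at the endpoints: policy_rate = 0 gives inflation = -37; policy_rate = 5 gives inflation = -52.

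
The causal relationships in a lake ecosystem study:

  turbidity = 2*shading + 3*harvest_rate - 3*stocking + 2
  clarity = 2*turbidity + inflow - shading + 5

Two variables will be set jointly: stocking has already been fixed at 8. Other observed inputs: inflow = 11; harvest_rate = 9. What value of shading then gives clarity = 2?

With stocking held at 8:
Substituting into the turbidity equation gives turbidity = 2*shading + 5.
Substituting into the clarity equation gives clarity = 3*shading + 26.
Solve 3*shading + 26 = 2: shading = (2 - 26) / 3 = -8.

shading = -8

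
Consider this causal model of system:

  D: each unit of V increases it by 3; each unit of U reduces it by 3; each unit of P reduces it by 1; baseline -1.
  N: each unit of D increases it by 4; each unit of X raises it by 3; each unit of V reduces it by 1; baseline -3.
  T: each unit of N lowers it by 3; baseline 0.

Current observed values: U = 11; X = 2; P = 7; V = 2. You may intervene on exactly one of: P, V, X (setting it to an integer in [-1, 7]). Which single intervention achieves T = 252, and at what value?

Intervening on P: T = 12*P + 333. Reaching 252 requires P = -27/4, not an integer.
Intervening on V: with other inputs at their observed values, T = -33*V + 483. Solving for 252 gives V = 7, within [-1, 7].
Intervening on X: T = -9*X + 435. Reaching 252 requires X = 61/3, not an integer.

set V = 7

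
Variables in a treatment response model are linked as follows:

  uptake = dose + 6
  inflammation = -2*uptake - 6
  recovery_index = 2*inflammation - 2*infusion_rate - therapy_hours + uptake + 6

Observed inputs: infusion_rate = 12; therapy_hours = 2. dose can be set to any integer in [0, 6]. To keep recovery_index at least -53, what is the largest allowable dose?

dose = 1

Substituting into the inflammation equation gives inflammation = -2*dose - 18.
So recovery_index = -3*dose - 50.
Require -3*dose - 50 ≥ -53, so dose ≤ 1.
The largest integer in [0, 6] satisfying this is 1.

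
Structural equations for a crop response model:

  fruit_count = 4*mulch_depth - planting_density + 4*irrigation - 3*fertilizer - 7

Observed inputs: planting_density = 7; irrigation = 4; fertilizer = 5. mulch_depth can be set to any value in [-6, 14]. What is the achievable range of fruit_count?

Substituting into the fruit_count equation gives fruit_count = 4*mulch_depth - 13.
Linear in mulch_depth, so extremes are at the endpoints: mulch_depth = -6 gives fruit_count = -37; mulch_depth = 14 gives fruit_count = 43.

-37 to 43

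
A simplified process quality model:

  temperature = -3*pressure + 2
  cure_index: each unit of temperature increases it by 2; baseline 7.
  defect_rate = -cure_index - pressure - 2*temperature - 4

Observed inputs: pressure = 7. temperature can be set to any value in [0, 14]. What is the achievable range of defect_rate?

Intervening on temperature fixes its value directly, overriding its dependence on pressure.
Substituting into the defect_rate equation gives defect_rate = -4*temperature - 18.
Linear in temperature, so extremes are at the endpoints: temperature = 0 gives defect_rate = -18; temperature = 14 gives defect_rate = -74.

-74 to -18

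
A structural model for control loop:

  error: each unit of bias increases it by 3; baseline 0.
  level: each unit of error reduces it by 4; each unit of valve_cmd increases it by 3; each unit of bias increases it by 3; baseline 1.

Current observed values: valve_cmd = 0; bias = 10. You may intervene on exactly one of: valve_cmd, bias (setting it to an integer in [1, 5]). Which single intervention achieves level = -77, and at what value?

set valve_cmd = 4

Intervening on valve_cmd: with other inputs at their observed values, level = 3*valve_cmd - 89. Solving for -77 gives valve_cmd = 4, within [1, 5].
Intervening on bias: level = -9*bias + 1. Reaching -77 requires bias = 26/3, not an integer.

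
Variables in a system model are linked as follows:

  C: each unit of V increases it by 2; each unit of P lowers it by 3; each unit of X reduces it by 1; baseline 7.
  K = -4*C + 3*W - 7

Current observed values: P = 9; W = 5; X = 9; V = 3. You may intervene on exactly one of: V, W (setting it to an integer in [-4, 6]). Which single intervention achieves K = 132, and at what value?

set V = -1

Intervening on V: with other inputs at their observed values, K = -8*V + 124. Solving for 132 gives V = -1, within [-4, 6].
Intervening on W: K = 3*W + 85. Reaching 132 requires W = 47/3, not an integer.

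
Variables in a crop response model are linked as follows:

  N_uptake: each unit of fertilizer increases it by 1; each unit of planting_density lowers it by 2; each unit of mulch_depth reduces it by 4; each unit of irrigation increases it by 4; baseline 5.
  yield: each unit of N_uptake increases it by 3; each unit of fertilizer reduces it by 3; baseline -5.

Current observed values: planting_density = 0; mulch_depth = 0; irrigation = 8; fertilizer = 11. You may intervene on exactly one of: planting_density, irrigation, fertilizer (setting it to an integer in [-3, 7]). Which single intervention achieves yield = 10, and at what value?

set irrigation = 0

Intervening on planting_density: yield = -6*planting_density + 106. Reaching 10 requires planting_density = 16, outside [-3, 7].
Intervening on irrigation: with other inputs at their observed values, yield = 12*irrigation + 10. Solving for 10 gives irrigation = 0, within [-3, 7].
Intervening on fertilizer: the paths from fertilizer to yield cancel (net effect zero), leaving yield = 106; 10 is unreachable this way.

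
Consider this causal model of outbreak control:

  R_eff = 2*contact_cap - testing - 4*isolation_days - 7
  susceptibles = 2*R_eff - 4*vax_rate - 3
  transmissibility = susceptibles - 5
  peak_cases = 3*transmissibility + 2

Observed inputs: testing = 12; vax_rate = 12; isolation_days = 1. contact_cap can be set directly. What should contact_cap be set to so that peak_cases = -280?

contact_cap = 2

Substituting into the R_eff equation gives R_eff = 2*contact_cap - 23.
This gives susceptibles = 4*contact_cap - 97.
So transmissibility = 4*contact_cap - 102.
Substituting into the peak_cases equation gives peak_cases = 12*contact_cap - 304.
Solve 12*contact_cap - 304 = -280: contact_cap = (-280 + 304) / 12 = 2.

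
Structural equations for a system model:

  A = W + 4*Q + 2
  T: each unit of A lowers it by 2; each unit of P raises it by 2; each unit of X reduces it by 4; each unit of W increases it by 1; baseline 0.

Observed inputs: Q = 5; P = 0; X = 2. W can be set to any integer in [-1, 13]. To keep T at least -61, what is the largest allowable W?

W = 9

Substituting into the A equation gives A = W + 22.
T becomes -W - 52.
Require -W - 52 ≥ -61, so W ≤ 9.
The largest integer in [-1, 13] satisfying this is 9.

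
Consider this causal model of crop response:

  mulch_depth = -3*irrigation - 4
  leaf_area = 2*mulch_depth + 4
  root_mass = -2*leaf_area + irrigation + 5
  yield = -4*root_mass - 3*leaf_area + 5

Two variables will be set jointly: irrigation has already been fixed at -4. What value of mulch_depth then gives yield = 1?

With irrigation held at -4:
Intervening on mulch_depth fixes its value directly, overriding its dependence on irrigation.
Substituting into the root_mass equation gives root_mass = -4*mulch_depth - 7.
So yield = 10*mulch_depth + 21.
Solve 10*mulch_depth + 21 = 1: mulch_depth = (1 - 21) / 10 = -2.

mulch_depth = -2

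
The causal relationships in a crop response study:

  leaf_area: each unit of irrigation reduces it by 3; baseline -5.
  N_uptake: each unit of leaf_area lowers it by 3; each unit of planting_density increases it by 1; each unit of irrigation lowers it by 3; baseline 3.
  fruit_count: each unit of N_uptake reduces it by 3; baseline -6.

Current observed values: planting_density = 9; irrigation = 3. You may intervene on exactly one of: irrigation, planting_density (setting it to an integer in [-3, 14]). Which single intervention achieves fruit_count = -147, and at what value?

set planting_density = 11

Intervening on irrigation: fruit_count = -18*irrigation - 87. Reaching -147 requires irrigation = 10/3, not an integer.
Intervening on planting_density: with other inputs at their observed values, fruit_count = -3*planting_density - 114. Solving for -147 gives planting_density = 11, within [-3, 14].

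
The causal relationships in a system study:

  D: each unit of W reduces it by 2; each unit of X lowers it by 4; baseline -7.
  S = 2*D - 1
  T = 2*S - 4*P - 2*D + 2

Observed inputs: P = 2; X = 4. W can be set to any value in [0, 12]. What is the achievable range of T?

Substituting into the D equation gives D = -2*W - 23.
Substituting into the S equation gives S = -4*W - 47.
Substituting into the T equation gives T = -4*W - 54.
Linear in W, so extremes are at the endpoints: W = 0 gives T = -54; W = 12 gives T = -102.

-102 to -54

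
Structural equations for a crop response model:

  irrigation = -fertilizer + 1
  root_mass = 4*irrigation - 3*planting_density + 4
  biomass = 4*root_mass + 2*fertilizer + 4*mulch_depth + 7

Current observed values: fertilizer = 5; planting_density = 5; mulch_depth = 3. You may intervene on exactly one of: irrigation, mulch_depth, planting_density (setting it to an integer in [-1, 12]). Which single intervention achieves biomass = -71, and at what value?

set mulch_depth = 5

Intervening on irrigation: biomass = 16*irrigation - 15. Reaching -71 requires irrigation = -7/2, not an integer.
Intervening on mulch_depth: with other inputs at their observed values, biomass = 4*mulch_depth - 91. Solving for -71 gives mulch_depth = 5, within [-1, 12].
Intervening on planting_density: biomass = -12*planting_density - 19. Reaching -71 requires planting_density = 13/3, not an integer.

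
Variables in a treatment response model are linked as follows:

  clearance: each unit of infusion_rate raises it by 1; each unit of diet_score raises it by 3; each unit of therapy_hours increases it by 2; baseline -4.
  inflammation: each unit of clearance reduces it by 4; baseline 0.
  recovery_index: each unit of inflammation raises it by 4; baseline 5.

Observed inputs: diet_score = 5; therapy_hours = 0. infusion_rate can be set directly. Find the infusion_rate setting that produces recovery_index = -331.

infusion_rate = 10

Substituting into the clearance equation gives clearance = infusion_rate + 11.
Substituting into the inflammation equation gives inflammation = -4*infusion_rate - 44.
recovery_index becomes -16*infusion_rate - 171.
Solve -16*infusion_rate - 171 = -331: infusion_rate = (-331 + 171) / -16 = 10.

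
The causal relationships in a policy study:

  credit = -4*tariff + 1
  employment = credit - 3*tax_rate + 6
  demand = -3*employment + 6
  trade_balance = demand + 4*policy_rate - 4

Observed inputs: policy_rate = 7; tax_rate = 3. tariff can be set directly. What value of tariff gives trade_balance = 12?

Substituting into the employment equation gives employment = -4*tariff - 2.
Substituting into the demand equation gives demand = 12*tariff + 12.
trade_balance becomes 12*tariff + 36.
Solve 12*tariff + 36 = 12: tariff = (12 - 36) / 12 = -2.

tariff = -2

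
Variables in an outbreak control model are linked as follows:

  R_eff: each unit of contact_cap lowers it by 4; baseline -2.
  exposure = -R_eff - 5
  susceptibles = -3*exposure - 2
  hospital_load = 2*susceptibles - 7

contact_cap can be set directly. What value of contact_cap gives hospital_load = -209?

Substituting into the exposure equation gives exposure = 4*contact_cap - 3.
Substituting into the susceptibles equation gives susceptibles = -12*contact_cap + 7.
Substituting into the hospital_load equation gives hospital_load = -24*contact_cap + 7.
Solve -24*contact_cap + 7 = -209: contact_cap = (-209 - 7) / -24 = 9.

contact_cap = 9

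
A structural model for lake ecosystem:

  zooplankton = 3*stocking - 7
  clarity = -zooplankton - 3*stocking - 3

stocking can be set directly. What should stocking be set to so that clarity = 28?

Substituting into the clarity equation gives clarity = -6*stocking + 4.
Solve -6*stocking + 4 = 28: stocking = (28 - 4) / -6 = -4.

stocking = -4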